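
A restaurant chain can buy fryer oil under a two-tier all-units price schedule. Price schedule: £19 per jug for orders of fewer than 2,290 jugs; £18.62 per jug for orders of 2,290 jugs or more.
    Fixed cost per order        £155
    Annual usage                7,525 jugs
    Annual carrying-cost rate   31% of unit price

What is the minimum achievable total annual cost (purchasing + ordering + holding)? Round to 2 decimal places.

H₁ = 31%×£19 = £5.8900;  H₂ = 31%×£18.62 = £5.7722
EOQ₁ = √(2×7,525×155/5.8900) = 629.33  (< 2,290, feasible at tier 1)
EOQ₂ = √(2×7,525×155/5.7722) = 635.72  (< 2,290 → use Q = 2,290 at tier-2 price)
TC(tier 1 (EOQ₁), Q≈629.3) = £146,681.74
TC(tier 2, Q≈2,290.0) = £147,234.00
Minimum at tier 1 (EOQ₁): £146,681.74

£146,681.74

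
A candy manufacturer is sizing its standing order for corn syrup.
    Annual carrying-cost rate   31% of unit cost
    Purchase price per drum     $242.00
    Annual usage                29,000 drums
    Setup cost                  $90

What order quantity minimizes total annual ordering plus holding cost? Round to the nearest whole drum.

H = i·C = 0.31 × $242 = $75.0200 per drum-year
2DS/H = 2·29,000·90/75.02 = 69,581.44
EOQ = √69,581.44 ≈ 263.78

264 drums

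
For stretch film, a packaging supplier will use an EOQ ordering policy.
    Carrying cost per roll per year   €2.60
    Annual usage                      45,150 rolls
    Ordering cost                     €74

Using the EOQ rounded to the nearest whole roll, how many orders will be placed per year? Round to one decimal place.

28.2 orders per year

Q* = √(2·D·S / H) = √(2·45,150·74 / 2.6) = √2,570,076.9 ≈ 1,603.15 → Q = 1,603
Orders per year = D/Q = 45,150 / 1,603 = 28.166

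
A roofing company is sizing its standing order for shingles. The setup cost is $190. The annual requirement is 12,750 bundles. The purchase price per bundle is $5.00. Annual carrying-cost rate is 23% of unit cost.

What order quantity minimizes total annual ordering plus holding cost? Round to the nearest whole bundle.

2,053 bundles

H = i·C = 0.23 × $5 = $1.1500 per bundle-year
2DS/H = 2·12,750·190/1.15 = 4,213,043.48
EOQ = √4,213,043.48 ≈ 2,052.57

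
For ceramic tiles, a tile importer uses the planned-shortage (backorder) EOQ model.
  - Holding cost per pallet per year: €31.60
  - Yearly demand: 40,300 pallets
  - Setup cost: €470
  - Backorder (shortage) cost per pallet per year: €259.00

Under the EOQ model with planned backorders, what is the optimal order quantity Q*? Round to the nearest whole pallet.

Q* = √(2DS/H) · √((H + b)/b)
   = √(2 × 40,300 × 470 / 31.6) · √((31.6 + 259) / 259)
   = 1,094.896 × 1.0592 ≈ 1,159.77

1,160 pallets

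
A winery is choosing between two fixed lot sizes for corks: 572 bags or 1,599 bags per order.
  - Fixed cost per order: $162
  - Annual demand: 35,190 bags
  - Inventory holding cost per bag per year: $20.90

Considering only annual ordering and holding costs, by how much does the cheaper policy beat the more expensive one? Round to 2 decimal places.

Annual cost at Q: ordering D·S/Q plus holding Q·H/2.
TC(572) = (35,190/572)×162 + (572/2)×20.9 = $15,943.80
TC(1,599) = (35,190/1,599)×162 + (1,599/2)×20.9 = $20,274.77
|ΔTC| = |$15,943.80 − $20,274.77| = $4,330.97

$4,330.97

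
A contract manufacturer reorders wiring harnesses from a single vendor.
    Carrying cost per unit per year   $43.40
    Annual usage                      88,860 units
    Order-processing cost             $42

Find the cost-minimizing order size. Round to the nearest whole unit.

415 units

EOQ = √(2DS/H) = √(2 × 88,860 × 42 / 43.4)
    = √(171,987.10) ≈ 414.71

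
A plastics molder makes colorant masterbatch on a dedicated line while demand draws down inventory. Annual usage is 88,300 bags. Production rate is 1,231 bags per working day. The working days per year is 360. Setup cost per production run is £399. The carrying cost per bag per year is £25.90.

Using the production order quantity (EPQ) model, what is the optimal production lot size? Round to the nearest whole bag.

1,843 bags

d = 88,300/360 = 245.2778 bags/day;  effective holding cost H(1 − d/p) = 25.9·(1 − 245.2778/1231) = 20.73940
Q* = √(2DS / H_eff) = √(2·88,300·399 / 20.73940) ≈ 1,843.25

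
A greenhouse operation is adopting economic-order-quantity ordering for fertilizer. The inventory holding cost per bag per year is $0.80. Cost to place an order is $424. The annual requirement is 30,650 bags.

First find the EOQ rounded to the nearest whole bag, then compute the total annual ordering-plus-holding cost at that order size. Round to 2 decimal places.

2DS/H = 2·30,650·424/0.8 = 32,489,000.00
EOQ = √32,489,000.00 ≈ 5,699.91 → Q = 5,700 bags
Annual ordering cost = (D/Q)·S = (30,650/5,700) × 424 = $2,279.93
Annual holding cost  = (Q/2)·H = (5,700/2) × 0.8 = $2,280.00
Total = $2,279.93 + $2,280.00 = $4,559.93

$4,559.93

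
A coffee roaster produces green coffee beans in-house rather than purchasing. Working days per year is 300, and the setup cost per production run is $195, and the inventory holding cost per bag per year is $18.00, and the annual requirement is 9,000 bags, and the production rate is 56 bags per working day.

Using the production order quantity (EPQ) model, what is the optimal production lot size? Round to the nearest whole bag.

Daily demand d = 9,000/300 = 30.000; p = 56; 1 − d/p = 0.46429
EPQ = √(2DS / (H(1 − d/p)))
    = √(2 × 9,000 × 195 / (18 × 0.46429)) ≈ 648.07

648 bags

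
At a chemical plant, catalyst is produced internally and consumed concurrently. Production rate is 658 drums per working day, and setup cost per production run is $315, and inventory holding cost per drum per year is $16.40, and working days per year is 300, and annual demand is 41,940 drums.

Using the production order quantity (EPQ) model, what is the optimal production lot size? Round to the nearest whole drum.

1,430 drums

Daily demand d = 41,940/300 = 139.800; p = 658; 1 − d/p = 0.78754
EPQ = √(2DS / (H(1 − d/p)))
    = √(2 × 41,940 × 315 / (16.4 × 0.78754)) ≈ 1,430.30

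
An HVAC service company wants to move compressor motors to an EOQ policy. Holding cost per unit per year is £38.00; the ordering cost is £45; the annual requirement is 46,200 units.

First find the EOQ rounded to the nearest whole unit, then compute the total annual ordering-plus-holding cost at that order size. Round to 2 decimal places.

EOQ = √(2DS/H) = √(2 × 46,200 × 45 / 38)
    = √(109,421.05) ≈ 330.79 → Q = 331 units
Annual ordering cost = (D/Q)·S = (46,200/331) × 45 = £6,280.97
Annual holding cost  = (Q/2)·H = (331/2) × 38 = £6,289.00
Total = £6,280.97 + £6,289.00 = £12,569.97

£12,569.97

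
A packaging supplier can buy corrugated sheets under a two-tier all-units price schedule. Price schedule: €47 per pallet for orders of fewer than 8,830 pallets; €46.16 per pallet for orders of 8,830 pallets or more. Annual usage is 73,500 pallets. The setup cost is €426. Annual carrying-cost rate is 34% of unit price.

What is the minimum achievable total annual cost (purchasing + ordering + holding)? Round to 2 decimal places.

€3,465,596.76

H₁ = 34%×€47 = €15.9800;  H₂ = 34%×€46.16 = €15.6944
EOQ₁ = √(2×73,500×426/15.9800) = 1,979.59  (< 8,830, feasible at tier 1)
EOQ₂ = √(2×73,500×426/15.6944) = 1,997.52  (< 8,830 → use Q = 8,830 at tier-2 price)
TC(tier 1 (EOQ₁), Q≈1,979.6) = €3,486,133.84
TC(tier 2, Q≈8,830.0) = €3,465,596.76
Minimum at tier 2: €3,465,596.76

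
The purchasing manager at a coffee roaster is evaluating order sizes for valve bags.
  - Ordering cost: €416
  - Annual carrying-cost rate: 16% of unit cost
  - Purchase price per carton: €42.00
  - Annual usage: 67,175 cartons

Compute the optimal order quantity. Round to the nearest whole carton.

2,884 cartons

Holding cost per carton per year: H = 16% × €42 = €6.7200
Q* = √(2·D·S / H) = √(2·67,175·416 / 6.72) = √8,316,904.8 ≈ 2,883.90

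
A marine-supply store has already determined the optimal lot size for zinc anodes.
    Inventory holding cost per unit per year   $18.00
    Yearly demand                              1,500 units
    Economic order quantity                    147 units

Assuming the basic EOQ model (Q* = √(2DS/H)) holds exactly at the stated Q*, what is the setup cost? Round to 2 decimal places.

EOQ relation: Q² = 2DS/H, so rearrange for the unknown.
S = Q²H / (2D) = 147² × 18 / (2 × 1,500) = 129.6540

$129.65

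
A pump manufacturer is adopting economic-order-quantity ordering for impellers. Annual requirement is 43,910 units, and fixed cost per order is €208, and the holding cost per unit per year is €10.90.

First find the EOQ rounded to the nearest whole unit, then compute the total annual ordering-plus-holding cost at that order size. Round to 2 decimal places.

Q* = √(2·D·S / H) = √(2·43,910·208 / 10.9) = √1,675,831.2 ≈ 1,294.54 → Q = 1,295 units
Annual ordering cost = (D/Q)·S = (43,910/1,295) × 208 = €7,052.73
Annual holding cost  = (Q/2)·H = (1,295/2) × 10.9 = €7,057.75
Total = €7,052.73 + €7,057.75 = €14,110.48

€14,110.48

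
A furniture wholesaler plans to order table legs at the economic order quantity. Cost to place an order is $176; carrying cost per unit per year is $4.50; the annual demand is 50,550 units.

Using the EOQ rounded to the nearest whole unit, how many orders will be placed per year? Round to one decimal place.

25.4 orders per year

EOQ = √(2DS/H) = √(2 × 50,550 × 176 / 4.5)
    = √(3,954,133.33) ≈ 1,988.50 → Q = 1,989
Orders per year = D/Q = 50,550 / 1,989 = 25.415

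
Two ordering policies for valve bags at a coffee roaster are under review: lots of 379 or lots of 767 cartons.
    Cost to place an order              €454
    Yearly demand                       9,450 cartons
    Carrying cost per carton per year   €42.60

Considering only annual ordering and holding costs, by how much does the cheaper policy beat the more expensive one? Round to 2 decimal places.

€2,537.96

For each Q, cost = (D/Q)·S + (Q/2)·H.
TC(379) = (9,450/379)×454 + (379/2)×42.6 = €19,392.75
TC(767) = (9,450/767)×454 + (767/2)×42.6 = €21,930.71
Cheaper: Q = 379.  Difference = €2,537.96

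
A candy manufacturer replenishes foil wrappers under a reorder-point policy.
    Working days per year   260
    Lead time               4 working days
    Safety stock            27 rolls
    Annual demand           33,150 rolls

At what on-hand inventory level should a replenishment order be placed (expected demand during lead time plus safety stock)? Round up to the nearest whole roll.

Daily demand d = 33,150 / 260 = 127.500 rolls/day
Demand during lead time = 127.500 × 4 = 510.00
Reorder point = 510.00 + 27 = 537.00 → round up

537 rolls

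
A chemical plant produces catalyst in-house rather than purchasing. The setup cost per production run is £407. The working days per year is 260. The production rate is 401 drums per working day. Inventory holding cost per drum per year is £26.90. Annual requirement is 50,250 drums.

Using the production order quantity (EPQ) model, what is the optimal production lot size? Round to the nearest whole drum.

Daily demand d = 50,250/260 = 193.269; p = 401; 1 − d/p = 0.51803
EPQ = √(2DS / (H(1 − d/p)))
    = √(2 × 50,250 × 407 / (26.9 × 0.51803)) ≈ 1,713.27

1,713 drums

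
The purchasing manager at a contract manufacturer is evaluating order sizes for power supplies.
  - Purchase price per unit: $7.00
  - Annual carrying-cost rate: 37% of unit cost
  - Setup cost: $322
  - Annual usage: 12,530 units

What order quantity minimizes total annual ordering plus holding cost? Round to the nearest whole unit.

1,765 units

Carrying cost H = $7 × 37% = $2.5900/unit/yr
Q* = √(2·D·S / H) = √(2·12,530·322 / 2.59) = √3,115,567.6 ≈ 1,765.10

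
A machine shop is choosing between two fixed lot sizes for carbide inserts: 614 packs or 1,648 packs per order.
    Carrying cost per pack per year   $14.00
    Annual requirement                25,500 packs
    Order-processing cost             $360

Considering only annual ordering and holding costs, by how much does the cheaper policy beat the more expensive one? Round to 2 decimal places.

For each Q, cost = (D/Q)·S + (Q/2)·H.
TC(614) = (25,500/614)×360 + (614/2)×14 = $19,249.14
TC(1,648) = (25,500/1,648)×360 + (1,648/2)×14 = $17,106.39
Cheaper: Q = 1,648.  Difference = $2,142.75

$2,142.75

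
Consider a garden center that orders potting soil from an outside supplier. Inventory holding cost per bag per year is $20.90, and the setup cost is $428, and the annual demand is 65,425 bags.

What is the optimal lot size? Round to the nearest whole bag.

2DS/H = 2·65,425·428/20.9 = 2,679,607.66
EOQ = √2,679,607.66 ≈ 1,636.95

1,637 bags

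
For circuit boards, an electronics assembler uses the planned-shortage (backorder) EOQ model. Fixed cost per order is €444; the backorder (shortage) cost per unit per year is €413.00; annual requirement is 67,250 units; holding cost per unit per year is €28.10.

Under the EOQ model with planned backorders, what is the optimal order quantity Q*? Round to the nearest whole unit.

Q* = √(2DS/H) · √((H + b)/b)
   = √(2 × 67,250 × 444 / 28.1) · √((28.1 + 413) / 413)
   = 1,457.805 × 1.0335 ≈ 1,506.58

1,507 units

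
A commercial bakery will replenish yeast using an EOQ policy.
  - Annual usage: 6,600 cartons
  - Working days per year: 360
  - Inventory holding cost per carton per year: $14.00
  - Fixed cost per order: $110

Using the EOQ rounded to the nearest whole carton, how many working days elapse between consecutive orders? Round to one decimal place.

17.6 days

Optimal lot size Q* = (2 × 6,600 × $110 / $14)^½ ≈ 322.05 → Q = 322 cartons
Days between orders = 360 / (D/Q) = 360 / 20.497 ≈ 17.564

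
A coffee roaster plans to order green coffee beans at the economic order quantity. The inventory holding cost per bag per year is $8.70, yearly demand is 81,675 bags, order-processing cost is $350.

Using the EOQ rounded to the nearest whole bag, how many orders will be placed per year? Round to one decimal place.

Optimal lot size Q* = (2 × 81,675 × $350 / $8.7)^½ ≈ 2,563.50 → Q = 2,564
Orders per year = D/Q = 81,675 / 2,564 = 31.855

31.9 orders per year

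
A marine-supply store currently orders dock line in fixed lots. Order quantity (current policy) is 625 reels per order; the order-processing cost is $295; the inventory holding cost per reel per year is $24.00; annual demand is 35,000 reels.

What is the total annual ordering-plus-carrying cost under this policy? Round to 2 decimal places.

Ordering: D/Q × S = 35,000/625 × $295 = $16,520.00
Holding:  Q/2 × H = 625/2 × $24 = $7,500.00
Total = $16,520.00 + $7,500.00 = $24,020.00

$24,020.00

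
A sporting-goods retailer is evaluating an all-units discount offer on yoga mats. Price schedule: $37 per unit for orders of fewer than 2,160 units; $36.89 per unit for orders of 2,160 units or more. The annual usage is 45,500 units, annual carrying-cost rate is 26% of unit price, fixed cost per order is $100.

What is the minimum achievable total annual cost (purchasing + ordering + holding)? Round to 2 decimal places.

$1,690,960.19

H₁ = 26%×$37 = $9.6200;  H₂ = 26%×$36.89 = $9.5914
EOQ₁ = √(2×45,500×100/9.6200) = 972.60  (< 2,160, feasible at tier 1)
EOQ₂ = √(2×45,500×100/9.5914) = 974.05  (< 2,160 → use Q = 2,160 at tier-2 price)
TC(tier 1 (EOQ₁), Q≈972.6) = $1,692,856.39
TC(tier 2, Q≈2,160.0) = $1,690,960.19
Minimum at tier 2: $1,690,960.19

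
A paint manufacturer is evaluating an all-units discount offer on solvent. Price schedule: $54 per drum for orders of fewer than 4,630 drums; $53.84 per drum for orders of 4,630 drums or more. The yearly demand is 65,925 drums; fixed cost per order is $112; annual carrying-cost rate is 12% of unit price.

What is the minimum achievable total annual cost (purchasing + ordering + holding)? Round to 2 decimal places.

$3,565,953.48

H₁ = 12%×$54 = $6.4800;  H₂ = 12%×$53.84 = $6.4608
EOQ₁ = √(2×65,925×112/6.4800) = 1,509.60  (< 4,630, feasible at tier 1)
EOQ₂ = √(2×65,925×112/6.4608) = 1,511.84  (< 4,630 → use Q = 4,630 at tier-2 price)
TC(tier 1 (EOQ₁), Q≈1,509.6) = $3,569,732.20
TC(tier 2, Q≈4,630.0) = $3,565,953.48
Minimum at tier 2: $3,565,953.48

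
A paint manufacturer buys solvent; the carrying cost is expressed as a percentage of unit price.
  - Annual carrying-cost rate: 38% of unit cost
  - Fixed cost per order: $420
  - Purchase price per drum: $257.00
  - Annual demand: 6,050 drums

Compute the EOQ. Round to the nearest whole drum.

228 drums

Carrying cost H = $257 × 38% = $97.6600/drum/yr
EOQ = √(2DS/H) = √(2 × 6,050 × 420 / 97.66)
    = √(52,037.68) ≈ 228.12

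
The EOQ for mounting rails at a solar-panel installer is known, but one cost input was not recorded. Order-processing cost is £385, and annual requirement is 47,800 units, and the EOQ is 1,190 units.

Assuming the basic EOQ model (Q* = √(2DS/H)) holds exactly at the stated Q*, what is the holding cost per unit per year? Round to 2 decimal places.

Since Q* = (2DS/H)^½, squaring gives Q*²·H = 2DS.
H = 2DS / Q² = 2 × 47,800 × 385 / 1,190² = 25.9911

£25.99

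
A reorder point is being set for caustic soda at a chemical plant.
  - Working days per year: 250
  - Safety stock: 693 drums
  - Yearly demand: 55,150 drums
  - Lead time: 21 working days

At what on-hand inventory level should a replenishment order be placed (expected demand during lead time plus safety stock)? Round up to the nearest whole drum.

Daily demand d = 55,150 / 250 = 220.600 drums/day
Demand during lead time = 220.600 × 21 = 4,632.60
Reorder point = 4,632.60 + 693 = 5,325.60 → round up

5,326 drums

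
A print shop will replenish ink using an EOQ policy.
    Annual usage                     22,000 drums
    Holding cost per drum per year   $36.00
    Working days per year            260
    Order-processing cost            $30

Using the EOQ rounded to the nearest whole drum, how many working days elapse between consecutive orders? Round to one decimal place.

2.3 days

Optimal lot size Q* = (2 × 22,000 × $30 / $36)^½ ≈ 191.49 → Q = 191 drums
T = Q/D × 260 days = 191/22,000 × 260 = 2.257 days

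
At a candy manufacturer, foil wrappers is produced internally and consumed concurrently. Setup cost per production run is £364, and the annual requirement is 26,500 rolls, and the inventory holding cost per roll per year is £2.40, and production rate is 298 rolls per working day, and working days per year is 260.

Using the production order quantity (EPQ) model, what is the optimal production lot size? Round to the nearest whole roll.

d = 26,500/260 = 101.9231 rolls/day;  effective holding cost H(1 − d/p) = 2.4·(1 − 101.9231/298) = 1.57914
Q* = √(2DS / H_eff) = √(2·26,500·364 / 1.57914) ≈ 3,495.25

3,495 rolls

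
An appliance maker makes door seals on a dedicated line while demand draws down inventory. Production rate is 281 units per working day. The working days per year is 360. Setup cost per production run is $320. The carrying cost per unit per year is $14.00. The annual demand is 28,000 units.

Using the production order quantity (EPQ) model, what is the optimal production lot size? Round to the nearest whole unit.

d = 28,000/360 = 77.7778 units/day;  effective holding cost H(1 − d/p) = 14·(1 − 77.7778/281) = 10.12495
Q* = √(2DS / H_eff) = √(2·28,000·320 / 10.12495) ≈ 1,330.37

1,330 units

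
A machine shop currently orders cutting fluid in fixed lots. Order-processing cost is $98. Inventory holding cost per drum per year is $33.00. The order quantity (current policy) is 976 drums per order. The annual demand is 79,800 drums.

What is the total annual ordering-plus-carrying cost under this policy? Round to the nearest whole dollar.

Annual ordering cost = (D/Q)·S = (79,800/976) × 98 = $8,012.70
Annual holding cost  = (Q/2)·H = (976/2) × 33 = $16,104.00
Total = $8,012.70 + $16,104.00 = $24,116.70

$24,117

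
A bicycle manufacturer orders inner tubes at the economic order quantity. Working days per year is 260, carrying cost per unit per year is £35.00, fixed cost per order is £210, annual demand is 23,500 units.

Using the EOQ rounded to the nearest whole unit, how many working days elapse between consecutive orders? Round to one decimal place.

5.9 days

Optimal lot size Q* = (2 × 23,500 × £210 / £35)^½ ≈ 531.04 → Q = 531 units
Days between orders = 260 / (D/Q) = 260 / 44.256 ≈ 5.875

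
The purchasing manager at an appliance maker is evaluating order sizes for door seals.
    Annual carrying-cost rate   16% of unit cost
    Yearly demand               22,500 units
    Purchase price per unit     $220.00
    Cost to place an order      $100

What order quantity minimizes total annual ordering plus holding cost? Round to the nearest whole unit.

H = i·C = 0.16 × $220 = $35.2000 per unit-year
Optimal lot size Q* = (2 × 22,500 × $100 / $35.2)^½ ≈ 357.55

358 units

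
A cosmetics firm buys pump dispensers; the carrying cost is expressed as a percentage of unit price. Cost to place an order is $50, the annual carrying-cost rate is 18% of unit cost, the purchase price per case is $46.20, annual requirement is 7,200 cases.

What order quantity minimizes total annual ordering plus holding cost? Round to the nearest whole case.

H = i·C = 0.18 × $46.2 = $8.3160 per case-year
Q* = √(2·D·S / H) = √(2·7,200·50 / 8.316) = √86,580.1 ≈ 294.24

294 cases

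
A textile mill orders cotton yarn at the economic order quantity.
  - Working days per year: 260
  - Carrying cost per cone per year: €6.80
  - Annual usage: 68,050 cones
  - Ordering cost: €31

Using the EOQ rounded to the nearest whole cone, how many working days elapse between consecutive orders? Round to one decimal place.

3.0 days

Optimal lot size Q* = (2 × 68,050 × €31 / €6.8)^½ ≈ 787.69 → Q = 788 cones
Cycle time = (working days × Q)/D = (260 × 788) / 68,050 = 3.011 days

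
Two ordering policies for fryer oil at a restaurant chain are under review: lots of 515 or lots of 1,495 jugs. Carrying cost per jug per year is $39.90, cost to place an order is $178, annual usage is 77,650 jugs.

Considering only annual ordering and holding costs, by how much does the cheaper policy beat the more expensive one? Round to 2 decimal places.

For each Q, cost = (D/Q)·S + (Q/2)·H.
TC(515) = (77,650/515)×178 + (515/2)×39.9 = $37,112.50
TC(1,495) = (77,650/1,495)×178 + (1,495/2)×39.9 = $39,070.53
Cheaper: Q = 515.  Difference = $1,958.03

$1,958.03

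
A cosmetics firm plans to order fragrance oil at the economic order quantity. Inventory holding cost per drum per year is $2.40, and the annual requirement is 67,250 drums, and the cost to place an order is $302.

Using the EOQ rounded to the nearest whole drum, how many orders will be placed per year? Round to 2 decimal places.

Optimal lot size Q* = (2 × 67,250 × $302 / $2.4)^½ ≈ 4,113.95 → Q = 4,114
Orders per year = D/Q = 67,250 / 4,114 = 16.347

16.35 orders per year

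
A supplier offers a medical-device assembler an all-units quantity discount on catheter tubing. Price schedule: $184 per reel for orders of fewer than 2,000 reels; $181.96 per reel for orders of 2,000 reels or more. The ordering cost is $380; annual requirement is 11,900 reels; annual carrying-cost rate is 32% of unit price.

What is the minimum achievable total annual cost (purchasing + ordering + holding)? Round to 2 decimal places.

$2,212,676.19

H₁ = 32%×$184 = $58.8800;  H₂ = 32%×$181.96 = $58.2272
EOQ₁ = √(2×11,900×380/58.8800) = 391.92  (< 2,000, feasible at tier 1)
EOQ₂ = √(2×11,900×380/58.2272) = 394.11  (< 2,000 → use Q = 2,000 at tier-2 price)
TC(tier 1 (EOQ₁), Q≈391.9) = $2,212,676.19
TC(tier 2, Q≈2,000.0) = $2,225,812.20
Minimum at tier 1 (EOQ₁): $2,212,676.19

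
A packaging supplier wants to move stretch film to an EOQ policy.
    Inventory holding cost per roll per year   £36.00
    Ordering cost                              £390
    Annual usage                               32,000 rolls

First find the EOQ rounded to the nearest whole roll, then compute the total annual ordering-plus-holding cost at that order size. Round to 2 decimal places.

EOQ = √(2DS/H) = √(2 × 32,000 × 390 / 36)
    = √(693,333.33) ≈ 832.67 → Q = 833 rolls
Orders/yr = 32,000/833 = 38.415; ordering cost = 38.415 × £390 = £14,981.99
Average inventory = 833/2 = 416.5; holding cost = 416.5 × £36 = £14,994.00
Total = £14,981.99 + £14,994.00 = £29,975.99

£29,975.99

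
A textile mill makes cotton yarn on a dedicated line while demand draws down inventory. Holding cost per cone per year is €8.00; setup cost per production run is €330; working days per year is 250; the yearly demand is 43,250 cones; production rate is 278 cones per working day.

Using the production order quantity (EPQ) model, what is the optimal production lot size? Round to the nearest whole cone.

3,074 cones

Daily demand d = 43,250/250 = 173.000; p = 278; 1 − d/p = 0.37770
EPQ = √(2DS / (H(1 − d/p)))
    = √(2 × 43,250 × 330 / (8 × 0.37770)) ≈ 3,073.60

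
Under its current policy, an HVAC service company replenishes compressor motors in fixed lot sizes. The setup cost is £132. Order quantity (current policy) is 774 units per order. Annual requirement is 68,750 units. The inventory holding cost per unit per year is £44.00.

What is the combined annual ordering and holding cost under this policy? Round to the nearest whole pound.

Ordering: D/Q × S = 68,750/774 × £132 = £11,724.81
Holding:  Q/2 × H = 774/2 × £44 = £17,028.00
Total = £11,724.81 + £17,028.00 = £28,752.81

£28,753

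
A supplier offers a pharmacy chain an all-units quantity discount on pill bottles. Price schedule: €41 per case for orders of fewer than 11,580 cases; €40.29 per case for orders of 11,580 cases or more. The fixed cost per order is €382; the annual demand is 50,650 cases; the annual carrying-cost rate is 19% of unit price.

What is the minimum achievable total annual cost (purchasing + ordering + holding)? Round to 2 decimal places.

€2,086,682.37

H₁ = 19%×€41 = €7.7900;  H₂ = 19%×€40.29 = €7.6551
EOQ₁ = √(2×50,650×382/7.7900) = 2,228.78  (< 11,580, feasible at tier 1)
EOQ₂ = √(2×50,650×382/7.6551) = 2,248.33  (< 11,580 → use Q = 11,580 at tier-2 price)
TC(tier 1 (EOQ₁), Q≈2,228.8) = €2,094,012.22
TC(tier 2, Q≈11,580.0) = €2,086,682.37
Minimum at tier 2: €2,086,682.37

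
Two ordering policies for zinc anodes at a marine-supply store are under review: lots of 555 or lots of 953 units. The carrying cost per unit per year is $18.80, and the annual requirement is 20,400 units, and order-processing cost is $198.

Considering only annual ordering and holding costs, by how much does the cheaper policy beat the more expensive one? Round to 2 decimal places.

$701.77

Annual cost at Q: ordering D·S/Q plus holding Q·H/2.
TC(555) = (20,400/555)×198 + (555/2)×18.8 = $12,494.84
TC(953) = (20,400/953)×198 + (953/2)×18.8 = $13,196.61
|ΔTC| = |$12,494.84 − $13,196.61| = $701.77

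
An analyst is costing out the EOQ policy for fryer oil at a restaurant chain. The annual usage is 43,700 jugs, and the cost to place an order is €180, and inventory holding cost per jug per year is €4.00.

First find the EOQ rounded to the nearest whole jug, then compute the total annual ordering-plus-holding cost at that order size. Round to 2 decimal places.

2DS/H = 2·43,700·180/4 = 3,933,000.00
EOQ = √3,933,000.00 ≈ 1,983.18 → Q = 1,983 jugs
Annual ordering cost = (D/Q)·S = (43,700/1,983) × 180 = €3,966.72
Annual holding cost  = (Q/2)·H = (1,983/2) × 4 = €3,966.00
Total = €3,966.72 + €3,966.00 = €7,932.72

€7,932.72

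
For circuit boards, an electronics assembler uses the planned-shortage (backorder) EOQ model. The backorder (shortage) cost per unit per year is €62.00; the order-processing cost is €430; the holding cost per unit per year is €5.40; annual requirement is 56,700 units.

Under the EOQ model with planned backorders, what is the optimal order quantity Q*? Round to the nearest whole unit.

Basic EOQ = √(2·56,700·430/5.4) = 3,004.996
Backorder adjustment √((H+b)/b) = √((5.4+62)/62) = 1.0426
Q* = 3,004.996 × 1.0426 ≈ 3,133.13

3,133 units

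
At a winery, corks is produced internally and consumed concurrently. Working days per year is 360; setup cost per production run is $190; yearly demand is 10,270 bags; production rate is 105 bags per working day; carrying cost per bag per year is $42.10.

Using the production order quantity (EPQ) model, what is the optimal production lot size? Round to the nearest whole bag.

357 bags

Daily demand d = 10,270/360 = 28.528; p = 105; 1 − d/p = 0.72831
EPQ = √(2DS / (H(1 − d/p)))
    = √(2 × 10,270 × 190 / (42.1 × 0.72831)) ≈ 356.76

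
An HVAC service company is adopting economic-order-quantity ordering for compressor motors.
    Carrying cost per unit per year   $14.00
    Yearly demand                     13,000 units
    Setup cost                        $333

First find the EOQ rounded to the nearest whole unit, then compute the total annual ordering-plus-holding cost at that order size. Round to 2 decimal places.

$11,009.63

Q* = √(2·D·S / H) = √(2·13,000·333 / 14) = √618,428.6 ≈ 786.40 → Q = 786 units
Orders/yr = 13,000/786 = 16.539; ordering cost = 16.539 × $333 = $5,507.63
Average inventory = 786/2 = 393; holding cost = 393 × $14 = $5,502.00
Total = $5,507.63 + $5,502.00 = $11,009.63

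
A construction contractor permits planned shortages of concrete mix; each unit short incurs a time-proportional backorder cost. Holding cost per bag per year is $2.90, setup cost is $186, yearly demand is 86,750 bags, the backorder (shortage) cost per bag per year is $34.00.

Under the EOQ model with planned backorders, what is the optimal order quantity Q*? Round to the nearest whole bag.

Basic EOQ = √(2·86,750·186/2.9) = 3,335.855
Backorder adjustment √((H+b)/b) = √((2.9+34)/34) = 1.0418
Q* = 3,335.855 × 1.0418 ≈ 3,475.21

3,475 bags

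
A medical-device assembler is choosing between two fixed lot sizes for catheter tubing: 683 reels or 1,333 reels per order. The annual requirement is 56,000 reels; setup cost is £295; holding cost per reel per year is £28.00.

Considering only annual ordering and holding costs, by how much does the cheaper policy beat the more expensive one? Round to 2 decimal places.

TC(Q) = (D/Q)S + (Q/2)H
TC(683) = (56,000/683)×295 + (683/2)×28 = £33,749.41
TC(1,333) = (56,000/1,333)×295 + (1,333/2)×28 = £31,055.10
Cheaper: Q = 1,333.  Difference = £2,694.31

£2,694.31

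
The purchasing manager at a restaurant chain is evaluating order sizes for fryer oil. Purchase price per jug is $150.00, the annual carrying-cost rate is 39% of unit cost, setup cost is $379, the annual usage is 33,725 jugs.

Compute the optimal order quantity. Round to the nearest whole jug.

661 jugs

H = i·C = 0.39 × $150 = $58.5000 per jug-year
Q* = √(2·D·S / H) = √(2·33,725·379 / 58.5) = √436,983.8 ≈ 661.05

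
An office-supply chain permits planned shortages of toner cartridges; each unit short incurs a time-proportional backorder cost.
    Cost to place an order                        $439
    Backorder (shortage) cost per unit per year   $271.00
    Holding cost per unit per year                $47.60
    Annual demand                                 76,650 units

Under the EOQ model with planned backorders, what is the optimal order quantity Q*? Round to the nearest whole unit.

Q* = √(2DS/H) · √((H + b)/b)
   = √(2 × 76,650 × 439 / 47.6) · √((47.6 + 271) / 271)
   = 1,189.049 × 1.0843 ≈ 1,289.25

1,289 units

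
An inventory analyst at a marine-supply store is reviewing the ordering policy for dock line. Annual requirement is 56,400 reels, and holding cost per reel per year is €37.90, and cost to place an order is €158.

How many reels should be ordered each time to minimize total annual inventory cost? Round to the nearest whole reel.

686 reels

EOQ = √(2DS/H) = √(2 × 56,400 × 158 / 37.9)
    = √(470,248.02) ≈ 685.75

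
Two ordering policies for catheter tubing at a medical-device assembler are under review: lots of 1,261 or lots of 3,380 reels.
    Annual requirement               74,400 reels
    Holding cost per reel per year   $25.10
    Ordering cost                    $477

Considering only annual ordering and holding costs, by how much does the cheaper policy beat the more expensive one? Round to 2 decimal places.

TC(Q) = (D/Q)S + (Q/2)H
TC(1,261) = (74,400/1,261)×477 + (1,261/2)×25.1 = $43,968.93
TC(3,380) = (74,400/3,380)×477 + (3,380/2)×25.1 = $52,918.64
Lots of 1,261 are cheaper by $8,949.72.

$8,949.72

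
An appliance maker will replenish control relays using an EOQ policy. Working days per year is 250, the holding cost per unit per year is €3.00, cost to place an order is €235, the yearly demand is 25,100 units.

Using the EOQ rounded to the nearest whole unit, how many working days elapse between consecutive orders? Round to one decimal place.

19.8 days

Optimal lot size Q* = (2 × 25,100 × €235 / €3)^½ ≈ 1,983.01 → Q = 1,983 units
Days between orders = 250 / (D/Q) = 250 / 12.658 ≈ 19.751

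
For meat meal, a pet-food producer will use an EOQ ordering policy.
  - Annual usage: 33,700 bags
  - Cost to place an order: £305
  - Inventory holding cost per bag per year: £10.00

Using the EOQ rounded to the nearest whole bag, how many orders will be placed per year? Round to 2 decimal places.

Q* = √(2·D·S / H) = √(2·33,700·305 / 10) = √2,055,700.0 ≈ 1,433.77 → Q = 1,434
Orders per year = D/Q = 33,700 / 1,434 = 23.501

23.50 orders per year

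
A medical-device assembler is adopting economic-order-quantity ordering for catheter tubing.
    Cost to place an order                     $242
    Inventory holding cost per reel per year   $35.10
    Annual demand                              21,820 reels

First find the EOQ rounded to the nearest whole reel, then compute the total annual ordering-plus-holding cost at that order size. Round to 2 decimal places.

EOQ = √(2DS/H) = √(2 × 21,820 × 242 / 35.1)
    = √(300,879.77) ≈ 548.53 → Q = 549 reels
Ordering: D/Q × S = 21,820/549 × $242 = $9,618.29
Holding:  Q/2 × H = 549/2 × $35.1 = $9,634.95
Total = $9,618.29 + $9,634.95 = $19,253.24

$19,253.24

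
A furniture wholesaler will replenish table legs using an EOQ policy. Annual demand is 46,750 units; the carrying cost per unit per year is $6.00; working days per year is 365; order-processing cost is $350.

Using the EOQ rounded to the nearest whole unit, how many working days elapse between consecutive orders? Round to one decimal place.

EOQ = √(2DS/H) = √(2 × 46,750 × 350 / 6)
    = √(5,454,166.67) ≈ 2,335.42 → Q = 2,335 units
Days between orders = 365 / (D/Q) = 365 / 20.021 ≈ 18.230

18.2 days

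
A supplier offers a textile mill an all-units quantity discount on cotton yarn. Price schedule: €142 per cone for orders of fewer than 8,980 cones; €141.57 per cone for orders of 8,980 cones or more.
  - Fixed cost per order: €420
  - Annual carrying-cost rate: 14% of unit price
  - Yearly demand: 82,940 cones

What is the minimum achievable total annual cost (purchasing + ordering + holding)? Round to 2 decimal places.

€11,814,696.01

H₁ = 14%×€142 = €19.8800;  H₂ = 14%×€141.57 = €19.8198
EOQ₁ = √(2×82,940×420/19.8800) = 1,872.03  (< 8,980, feasible at tier 1)
EOQ₂ = √(2×82,940×420/19.8198) = 1,874.87  (< 8,980 → use Q = 8,980 at tier-2 price)
TC(tier 1 (EOQ₁), Q≈1,872.0) = €11,814,696.01
TC(tier 2, Q≈8,980.0) = €11,834,685.86
Minimum at tier 1 (EOQ₁): €11,814,696.01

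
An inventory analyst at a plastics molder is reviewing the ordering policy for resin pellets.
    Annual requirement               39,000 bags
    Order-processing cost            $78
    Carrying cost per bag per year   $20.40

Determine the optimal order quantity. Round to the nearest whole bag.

546 bags

2DS/H = 2·39,000·78/20.4 = 298,235.29
EOQ = √298,235.29 ≈ 546.11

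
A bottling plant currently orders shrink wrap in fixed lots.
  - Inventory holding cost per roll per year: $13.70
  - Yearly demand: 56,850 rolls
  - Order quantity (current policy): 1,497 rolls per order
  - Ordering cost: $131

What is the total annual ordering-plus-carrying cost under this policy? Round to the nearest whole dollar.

$15,229

Orders/yr = 56,850/1,497 = 37.976; ordering cost = 37.976 × $131 = $4,974.85
Average inventory = 1,497/2 = 748.5; holding cost = 748.5 × $13.7 = $10,254.45
Total = $4,974.85 + $10,254.45 = $15,229.30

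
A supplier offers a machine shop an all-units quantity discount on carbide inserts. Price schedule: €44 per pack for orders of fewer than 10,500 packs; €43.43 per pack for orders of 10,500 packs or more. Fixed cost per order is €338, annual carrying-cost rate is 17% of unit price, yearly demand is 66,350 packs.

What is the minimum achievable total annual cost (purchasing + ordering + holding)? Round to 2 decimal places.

€2,922,477.61

H₁ = 17%×€44 = €7.4800;  H₂ = 17%×€43.43 = €7.3831
EOQ₁ = √(2×66,350×338/7.4800) = 2,448.74  (< 10,500, feasible at tier 1)
EOQ₂ = √(2×66,350×338/7.3831) = 2,464.76  (< 10,500 → use Q = 10,500 at tier-2 price)
TC(tier 1 (EOQ₁), Q≈2,448.7) = €2,937,716.59
TC(tier 2, Q≈10,500.0) = €2,922,477.61
Minimum at tier 2: €2,922,477.61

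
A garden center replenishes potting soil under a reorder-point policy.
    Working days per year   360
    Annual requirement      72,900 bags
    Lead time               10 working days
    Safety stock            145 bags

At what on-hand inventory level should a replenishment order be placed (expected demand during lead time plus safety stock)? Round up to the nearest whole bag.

2,170 bags

Daily demand d = 72,900 / 360 = 202.500 bags/day
Demand during lead time = 202.500 × 10 = 2,025.00
Reorder point = 2,025.00 + 145 = 2,170.00 → round up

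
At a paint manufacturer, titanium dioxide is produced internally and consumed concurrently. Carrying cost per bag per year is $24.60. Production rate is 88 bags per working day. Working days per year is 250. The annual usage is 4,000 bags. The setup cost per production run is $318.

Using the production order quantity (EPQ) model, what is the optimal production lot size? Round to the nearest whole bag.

356 bags

Daily demand d = 4,000/250 = 16.000; p = 88; 1 − d/p = 0.81818
EPQ = √(2DS / (H(1 − d/p)))
    = √(2 × 4,000 × 318 / (24.6 × 0.81818)) ≈ 355.52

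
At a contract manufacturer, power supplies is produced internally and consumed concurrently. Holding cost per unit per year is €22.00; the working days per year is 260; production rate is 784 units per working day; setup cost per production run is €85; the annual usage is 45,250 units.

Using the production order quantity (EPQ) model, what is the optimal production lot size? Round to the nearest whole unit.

d = 45,250/260 = 174.0385 units/day;  effective holding cost H(1 − d/p) = 22·(1 − 174.0385/784) = 17.11627
Q* = √(2DS / H_eff) = √(2·45,250·85 / 17.11627) ≈ 670.39

670 units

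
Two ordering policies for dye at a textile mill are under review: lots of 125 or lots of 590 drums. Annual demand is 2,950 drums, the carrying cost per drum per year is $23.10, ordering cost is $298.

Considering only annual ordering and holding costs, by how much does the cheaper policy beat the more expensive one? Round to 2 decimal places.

$172.05

Annual cost at Q: ordering D·S/Q plus holding Q·H/2.
TC(125) = (2,950/125)×298 + (125/2)×23.1 = $8,476.55
TC(590) = (2,950/590)×298 + (590/2)×23.1 = $8,304.50
Cheaper: Q = 590.  Difference = $172.05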